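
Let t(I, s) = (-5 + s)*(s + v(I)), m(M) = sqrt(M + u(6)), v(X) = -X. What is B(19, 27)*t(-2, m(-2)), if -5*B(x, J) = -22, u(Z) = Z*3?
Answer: -132/5 ≈ -26.400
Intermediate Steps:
u(Z) = 3*Z
B(x, J) = 22/5 (B(x, J) = -1/5*(-22) = 22/5)
m(M) = sqrt(18 + M) (m(M) = sqrt(M + 3*6) = sqrt(M + 18) = sqrt(18 + M))
t(I, s) = (-5 + s)*(s - I)
B(19, 27)*t(-2, m(-2)) = 22*((sqrt(18 - 2))**2 - 5*sqrt(18 - 2) + 5*(-2) - 1*(-2)*sqrt(18 - 2))/5 = 22*((sqrt(16))**2 - 5*sqrt(16) - 10 - 1*(-2)*sqrt(16))/5 = 22*(4**2 - 5*4 - 10 - 1*(-2)*4)/5 = 22*(16 - 20 - 10 + 8)/5 = (22/5)*(-6) = -132/5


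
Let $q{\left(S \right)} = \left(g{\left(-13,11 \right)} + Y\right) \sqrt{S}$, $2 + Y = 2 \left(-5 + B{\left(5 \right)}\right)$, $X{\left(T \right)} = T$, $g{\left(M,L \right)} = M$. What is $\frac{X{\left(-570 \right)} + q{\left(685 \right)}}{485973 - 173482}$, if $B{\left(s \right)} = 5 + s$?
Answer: $- \frac{570}{312491} - \frac{5 \sqrt{685}}{312491} \approx -0.0022428$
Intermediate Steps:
$Y = 8$ ($Y = -2 + 2 \left(-5 + \left(5 + 5\right)\right) = -2 + 2 \left(-5 + 10\right) = -2 + 2 \cdot 5 = -2 + 10 = 8$)
$q{\left(S \right)} = - 5 \sqrt{S}$ ($q{\left(S \right)} = \left(-13 + 8\right) \sqrt{S} = - 5 \sqrt{S}$)
$\frac{X{\left(-570 \right)} + q{\left(685 \right)}}{485973 - 173482} = \frac{-570 - 5 \sqrt{685}}{485973 - 173482} = \frac{-570 - 5 \sqrt{685}}{312491} = \left(-570 - 5 \sqrt{685}\right) \frac{1}{312491} = - \frac{570}{312491} - \frac{5 \sqrt{685}}{312491}$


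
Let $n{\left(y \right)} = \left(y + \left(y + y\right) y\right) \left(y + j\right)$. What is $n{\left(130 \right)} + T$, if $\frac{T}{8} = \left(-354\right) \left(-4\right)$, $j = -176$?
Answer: $-1549452$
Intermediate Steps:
$T = 11328$ ($T = 8 \left(\left(-354\right) \left(-4\right)\right) = 8 \cdot 1416 = 11328$)
$n{\left(y \right)} = \left(-176 + y\right) \left(y + 2 y^{2}\right)$ ($n{\left(y \right)} = \left(y + \left(y + y\right) y\right) \left(y - 176\right) = \left(y + 2 y y\right) \left(-176 + y\right) = \left(y + 2 y^{2}\right) \left(-176 + y\right) = \left(-176 + y\right) \left(y + 2 y^{2}\right)$)
$n{\left(130 \right)} + T = 130 \left(-176 - 45630 + 2 \cdot 130^{2}\right) + 11328 = 130 \left(-176 - 45630 + 2 \cdot 16900\right) + 11328 = 130 \left(-176 - 45630 + 33800\right) + 11328 = 130 \left(-12006\right) + 11328 = -1560780 + 11328 = -1549452$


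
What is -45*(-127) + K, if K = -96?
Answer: 5619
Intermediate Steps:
-45*(-127) + K = -45*(-127) - 96 = 5715 - 96 = 5619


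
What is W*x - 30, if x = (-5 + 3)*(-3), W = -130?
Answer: -810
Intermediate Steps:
x = 6 (x = -2*(-3) = 6)
W*x - 30 = -130*6 - 30 = -780 - 30 = -810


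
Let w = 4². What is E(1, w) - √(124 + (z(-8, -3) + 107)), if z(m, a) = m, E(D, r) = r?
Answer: 16 - √223 ≈ 1.0668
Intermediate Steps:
w = 16
E(1, w) - √(124 + (z(-8, -3) + 107)) = 16 - √(124 + (-8 + 107)) = 16 - √(124 + 99) = 16 - √223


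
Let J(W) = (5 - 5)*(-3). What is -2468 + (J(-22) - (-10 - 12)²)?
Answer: -2952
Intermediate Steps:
J(W) = 0 (J(W) = 0*(-3) = 0)
-2468 + (J(-22) - (-10 - 12)²) = -2468 + (0 - (-10 - 12)²) = -2468 + (0 - 1*(-22)²) = -2468 + (0 - 1*484) = -2468 + (0 - 484) = -2468 - 484 = -2952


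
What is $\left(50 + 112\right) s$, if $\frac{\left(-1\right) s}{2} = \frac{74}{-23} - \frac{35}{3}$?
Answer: $\frac{110916}{23} \approx 4822.4$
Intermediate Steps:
$s = \frac{2054}{69}$ ($s = - 2 \left(\frac{74}{-23} - \frac{35}{3}\right) = - 2 \left(74 \left(- \frac{1}{23}\right) - \frac{35}{3}\right) = - 2 \left(- \frac{74}{23} - \frac{35}{3}\right) = \left(-2\right) \left(- \frac{1027}{69}\right) = \frac{2054}{69} \approx 29.768$)
$\left(50 + 112\right) s = \left(50 + 112\right) \frac{2054}{69} = 162 \cdot \frac{2054}{69} = \frac{110916}{23}$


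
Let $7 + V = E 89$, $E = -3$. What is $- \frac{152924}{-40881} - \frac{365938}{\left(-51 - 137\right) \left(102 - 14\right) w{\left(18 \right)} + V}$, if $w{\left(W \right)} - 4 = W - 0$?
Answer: $\frac{3925625277}{827254289} \approx 4.7454$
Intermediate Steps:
$w{\left(W \right)} = 4 + W$ ($w{\left(W \right)} = 4 + \left(W - 0\right) = 4 + \left(W + 0\right) = 4 + W$)
$V = -274$ ($V = -7 - 267 = -274$)
$- \frac{152924}{-40881} - \frac{365938}{\left(-51 - 137\right) \left(102 - 14\right) w{\left(18 \right)} + V} = - \frac{152924}{-40881} - \frac{365938}{\left(-51 - 137\right) \left(102 - 14\right) \left(4 + 18\right) - 274} = \left(-152924\right) \left(- \frac{1}{40881}\right) - \frac{365938}{\left(-188\right) 88 \cdot 22 - 274} = \frac{152924}{40881} - \frac{365938}{\left(-16544\right) 22 - 274} = \frac{152924}{40881} - \frac{365938}{-363968 - 274} = \frac{152924}{40881} - \frac{365938}{-364242} = \frac{152924}{40881} - - \frac{182969}{182121} = \frac{152924}{40881} + \frac{182969}{182121} = \frac{3925625277}{827254289}$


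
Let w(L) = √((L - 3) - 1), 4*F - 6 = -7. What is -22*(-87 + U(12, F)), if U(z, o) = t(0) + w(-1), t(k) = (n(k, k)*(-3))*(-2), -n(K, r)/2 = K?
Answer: 1914 - 22*I*√5 ≈ 1914.0 - 49.193*I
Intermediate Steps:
n(K, r) = -2*K
t(k) = -12*k (t(k) = (-2*k*(-3))*(-2) = (6*k)*(-2) = -12*k)
F = -¼ (F = 3/2 + (¼)*(-7) = 3/2 - 7/4 = -¼ ≈ -0.25000)
w(L) = √(-4 + L) (w(L) = √((-3 + L) - 1) = √(-4 + L))
U(z, o) = I*√5 (U(z, o) = -12*0 + √(-4 - 1) = 0 + √(-5) = 0 + I*√5 = I*√5)
-22*(-87 + U(12, F)) = -22*(-87 + I*√5) = 1914 - 22*I*√5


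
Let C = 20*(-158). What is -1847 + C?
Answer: -5007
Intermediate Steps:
C = -3160
-1847 + C = -1847 - 3160 = -5007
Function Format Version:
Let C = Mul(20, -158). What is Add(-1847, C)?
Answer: -5007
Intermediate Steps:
C = -3160
Add(-1847, C) = Add(-1847, -3160) = -5007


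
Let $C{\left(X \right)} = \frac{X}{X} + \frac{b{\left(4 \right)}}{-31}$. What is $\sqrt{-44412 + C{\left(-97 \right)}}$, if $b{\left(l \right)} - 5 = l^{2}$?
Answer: $\frac{i \sqrt{42679622}}{31} \approx 210.74 i$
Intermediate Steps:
$b{\left(l \right)} = 5 + l^{2}$
$C{\left(X \right)} = \frac{10}{31}$ ($C{\left(X \right)} = \frac{X}{X} + \frac{5 + 4^{2}}{-31} = 1 + \left(5 + 16\right) \left(- \frac{1}{31}\right) = 1 + 21 \left(- \frac{1}{31}\right) = 1 - \frac{21}{31} = \frac{10}{31}$)
$\sqrt{-44412 + C{\left(-97 \right)}} = \sqrt{-44412 + \frac{10}{31}} = \sqrt{- \frac{1376762}{31}} = \frac{i \sqrt{42679622}}{31}$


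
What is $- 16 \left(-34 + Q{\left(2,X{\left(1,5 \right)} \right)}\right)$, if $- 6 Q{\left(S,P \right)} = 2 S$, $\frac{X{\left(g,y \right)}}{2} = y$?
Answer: $\frac{1664}{3} \approx 554.67$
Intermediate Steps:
$X{\left(g,y \right)} = 2 y$
$Q{\left(S,P \right)} = - \frac{S}{3}$ ($Q{\left(S,P \right)} = - \frac{2 S}{6} = - \frac{S}{3}$)
$- 16 \left(-34 + Q{\left(2,X{\left(1,5 \right)} \right)}\right) = - 16 \left(-34 - \frac{2}{3}\right) = \left(-16\right) \left(- \frac{104}{3}\right) = \frac{1664}{3}$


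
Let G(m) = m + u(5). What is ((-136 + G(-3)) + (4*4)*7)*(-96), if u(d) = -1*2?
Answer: 2784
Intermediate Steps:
u(d) = -2
G(m) = -2 + m (G(m) = m - 2 = -2 + m)
((-136 + G(-3)) + (4*4)*7)*(-96) = ((-136 + (-2 - 3)) + (4*4)*7)*(-96) = ((-136 - 5) + 16*7)*(-96) = (-141 + 112)*(-96) = -29*(-96) = 2784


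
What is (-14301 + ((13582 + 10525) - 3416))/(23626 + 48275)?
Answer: 710/7989 ≈ 0.088872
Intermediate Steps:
(-14301 + ((13582 + 10525) - 3416))/(23626 + 48275) = (-14301 + (24107 - 3416))/71901 = (-14301 + 20691)*(1/71901) = 6390*(1/71901) = 710/7989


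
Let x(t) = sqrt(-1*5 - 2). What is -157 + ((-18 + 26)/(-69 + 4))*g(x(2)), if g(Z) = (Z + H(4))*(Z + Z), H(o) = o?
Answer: -10093/65 - 64*I*sqrt(7)/65 ≈ -155.28 - 2.605*I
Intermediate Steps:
x(t) = I*sqrt(7) (x(t) = sqrt(-5 - 2) = sqrt(-7) = I*sqrt(7))
g(Z) = 2*Z*(4 + Z) (g(Z) = (Z + 4)*(Z + Z) = (4 + Z)*(2*Z) = 2*Z*(4 + Z))
-157 + ((-18 + 26)/(-69 + 4))*g(x(2)) = -157 + ((-18 + 26)/(-69 + 4))*(2*(I*sqrt(7))*(4 + I*sqrt(7))) = -157 + (8/(-65))*(2*I*sqrt(7)*(4 + I*sqrt(7))) = -157 + (8*(-1/65))*(2*I*sqrt(7)*(4 + I*sqrt(7))) = -157 - 16*I*sqrt(7)*(4 + I*sqrt(7))/65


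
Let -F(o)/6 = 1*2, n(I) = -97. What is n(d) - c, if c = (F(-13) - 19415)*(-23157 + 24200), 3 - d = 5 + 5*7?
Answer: 20262264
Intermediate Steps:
d = -37 (d = 3 - (5 + 5*7) = 3 - (5 + 35) = 3 - 1*40 = 3 - 40 = -37)
F(o) = -12 (F(o) = -6*2 = -12)
c = -20262361 (c = (-12 - 19415)*(-23157 + 24200) = -19427*1043 = -20262361)
n(d) - c = -97 - 1*(-20262361) = -97 + 20262361 = 20262264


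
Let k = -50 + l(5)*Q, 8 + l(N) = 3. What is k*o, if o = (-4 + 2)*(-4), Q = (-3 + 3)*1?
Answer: -400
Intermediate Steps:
l(N) = -5 (l(N) = -8 + 3 = -5)
Q = 0 (Q = 0*1 = 0)
o = 8 (o = -2*(-4) = 8)
k = -50 (k = -50 - 5*0 = -50 + 0 = -50)
k*o = -50*8 = -400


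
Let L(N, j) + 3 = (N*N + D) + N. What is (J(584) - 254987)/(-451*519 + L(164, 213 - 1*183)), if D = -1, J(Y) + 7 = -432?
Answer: 255426/207013 ≈ 1.2339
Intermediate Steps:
J(Y) = -439 (J(Y) = -7 - 432 = -439)
L(N, j) = -4 + N + N² (L(N, j) = -3 + ((N*N - 1) + N) = -3 + ((N² - 1) + N) = -3 + ((-1 + N²) + N) = -3 + (-1 + N + N²) = -4 + N + N²)
(J(584) - 254987)/(-451*519 + L(164, 213 - 1*183)) = (-439 - 254987)/(-451*519 + (-4 + 164 + 164²)) = -255426/(-234069 + (-4 + 164 + 26896)) = -255426/(-234069 + 27056) = -255426/(-207013) = -255426*(-1/207013) = 255426/207013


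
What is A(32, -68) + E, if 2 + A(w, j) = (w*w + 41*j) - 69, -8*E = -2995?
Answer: -11685/8 ≈ -1460.6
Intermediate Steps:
E = 2995/8 (E = -⅛*(-2995) = 2995/8 ≈ 374.38)
A(w, j) = -71 + w² + 41*j (A(w, j) = -2 + ((w*w + 41*j) - 69) = -2 + ((w² + 41*j) - 69) = -2 + (-69 + w² + 41*j) = -71 + w² + 41*j)
A(32, -68) + E = (-71 + 32² + 41*(-68)) + 2995/8 = (-71 + 1024 - 2788) + 2995/8 = -1835 + 2995/8 = -11685/8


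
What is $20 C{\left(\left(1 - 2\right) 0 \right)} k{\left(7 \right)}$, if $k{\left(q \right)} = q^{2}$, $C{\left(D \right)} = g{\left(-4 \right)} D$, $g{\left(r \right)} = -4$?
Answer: $0$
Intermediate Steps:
$C{\left(D \right)} = - 4 D$
$20 C{\left(\left(1 - 2\right) 0 \right)} k{\left(7 \right)} = 20 \left(- 4 \left(1 - 2\right) 0\right) 7^{2} = 20 \left(- 4 \left(\left(-1\right) 0\right)\right) 49 = 20 \left(\left(-4\right) 0\right) 49 = 20 \cdot 0 \cdot 49 = 0 \cdot 49 = 0$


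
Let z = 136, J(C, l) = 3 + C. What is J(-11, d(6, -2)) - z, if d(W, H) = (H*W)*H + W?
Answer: -144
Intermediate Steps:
d(W, H) = W + W*H**2 (d(W, H) = W*H**2 + W = W + W*H**2)
J(-11, d(6, -2)) - z = (3 - 11) - 1*136 = -8 - 136 = -144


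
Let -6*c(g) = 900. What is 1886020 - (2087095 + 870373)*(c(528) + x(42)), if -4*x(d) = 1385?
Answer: 1469529515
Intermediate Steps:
x(d) = -1385/4 (x(d) = -¼*1385 = -1385/4)
c(g) = -150 (c(g) = -⅙*900 = -150)
1886020 - (2087095 + 870373)*(c(528) + x(42)) = 1886020 - (2087095 + 870373)*(-150 - 1385/4) = 1886020 - 2957468*(-1985)/4 = 1886020 - 1*(-1467643495) = 1886020 + 1467643495 = 1469529515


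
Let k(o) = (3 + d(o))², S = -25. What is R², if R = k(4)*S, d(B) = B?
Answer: 1500625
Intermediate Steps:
k(o) = (3 + o)²
R = -1225 (R = (3 + 4)²*(-25) = 7²*(-25) = 49*(-25) = -1225)
R² = (-1225)² = 1500625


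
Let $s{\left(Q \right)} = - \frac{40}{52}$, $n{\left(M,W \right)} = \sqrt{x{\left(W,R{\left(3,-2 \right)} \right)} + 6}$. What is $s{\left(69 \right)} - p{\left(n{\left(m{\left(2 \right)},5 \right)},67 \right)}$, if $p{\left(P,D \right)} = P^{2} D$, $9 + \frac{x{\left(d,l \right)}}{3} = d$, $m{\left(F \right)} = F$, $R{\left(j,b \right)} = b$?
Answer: $\frac{5216}{13} \approx 401.23$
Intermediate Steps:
$x{\left(d,l \right)} = -27 + 3 d$
$n{\left(M,W \right)} = \sqrt{-21 + 3 W}$ ($n{\left(M,W \right)} = \sqrt{\left(-27 + 3 W\right) + 6} = \sqrt{-21 + 3 W}$)
$p{\left(P,D \right)} = D P^{2}$
$s{\left(Q \right)} = - \frac{10}{13}$ ($s{\left(Q \right)} = \left(-40\right) \frac{1}{52} = - \frac{10}{13}$)
$s{\left(69 \right)} - p{\left(n{\left(m{\left(2 \right)},5 \right)},67 \right)} = - \frac{10}{13} - 67 \left(\sqrt{-21 + 3 \cdot 5}\right)^{2} = - \frac{10}{13} - 67 \left(\sqrt{-21 + 15}\right)^{2} = - \frac{10}{13} - 67 \left(\sqrt{-6}\right)^{2} = - \frac{10}{13} - 67 \left(i \sqrt{6}\right)^{2} = - \frac{10}{13} - 67 \left(-6\right) = - \frac{10}{13} - -402 = - \frac{10}{13} + 402 = \frac{5216}{13}$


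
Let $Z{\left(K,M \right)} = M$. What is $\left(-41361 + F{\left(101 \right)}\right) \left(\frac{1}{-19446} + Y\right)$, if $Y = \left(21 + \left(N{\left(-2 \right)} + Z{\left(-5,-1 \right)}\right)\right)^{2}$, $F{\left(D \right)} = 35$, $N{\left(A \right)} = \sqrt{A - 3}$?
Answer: $- \frac{158715995047}{9723} - 1653040 i \sqrt{5} \approx -1.6324 \cdot 10^{7} - 3.6963 \cdot 10^{6} i$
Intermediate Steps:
$N{\left(A \right)} = \sqrt{-3 + A}$
$Y = \left(20 + i \sqrt{5}\right)^{2}$ ($Y = \left(21 - \left(1 - \sqrt{-3 - 2}\right)\right)^{2} = \left(21 - \left(1 - \sqrt{-5}\right)\right)^{2} = \left(21 - \left(1 - i \sqrt{5}\right)\right)^{2} = \left(20 + i \sqrt{5}\right)^{2} \approx 395.0 + 89.443 i$)
$\left(-41361 + F{\left(101 \right)}\right) \left(\frac{1}{-19446} + Y\right) = \left(-41361 + 35\right) \left(\frac{1}{-19446} + \left(20 + i \sqrt{5}\right)^{2}\right) = - 41326 \left(- \frac{1}{19446} + \left(20 + i \sqrt{5}\right)^{2}\right) = \frac{20663}{9723} - 41326 \left(20 + i \sqrt{5}\right)^{2}$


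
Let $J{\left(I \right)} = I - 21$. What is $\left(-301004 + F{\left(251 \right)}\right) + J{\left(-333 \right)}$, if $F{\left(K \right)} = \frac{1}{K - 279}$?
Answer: $- \frac{8438025}{28} \approx -3.0136 \cdot 10^{5}$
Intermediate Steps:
$J{\left(I \right)} = -21 + I$
$F{\left(K \right)} = \frac{1}{-279 + K}$
$\left(-301004 + F{\left(251 \right)}\right) + J{\left(-333 \right)} = \left(-301004 + \frac{1}{-279 + 251}\right) - 354 = \left(-301004 + \frac{1}{-28}\right) - 354 = \left(-301004 - \frac{1}{28}\right) - 354 = - \frac{8428113}{28} - 354 = - \frac{8438025}{28}$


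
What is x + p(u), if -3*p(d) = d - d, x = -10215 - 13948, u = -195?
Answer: -24163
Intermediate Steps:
x = -24163
p(d) = 0 (p(d) = -(d - d)/3 = -⅓*0 = 0)
x + p(u) = -24163 + 0 = -24163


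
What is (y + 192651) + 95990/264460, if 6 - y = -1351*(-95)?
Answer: 1700804751/26446 ≈ 64312.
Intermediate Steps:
y = -128339 (y = 6 - (-1351)*(-95) = 6 - 1*128345 = 6 - 128345 = -128339)
(y + 192651) + 95990/264460 = (-128339 + 192651) + 95990/264460 = 64312 + 95990*(1/264460) = 64312 + 9599/26446 = 1700804751/26446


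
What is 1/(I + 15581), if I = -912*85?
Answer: -1/61939 ≈ -1.6145e-5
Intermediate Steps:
I = -77520
1/(I + 15581) = 1/(-77520 + 15581) = 1/(-61939) = -1/61939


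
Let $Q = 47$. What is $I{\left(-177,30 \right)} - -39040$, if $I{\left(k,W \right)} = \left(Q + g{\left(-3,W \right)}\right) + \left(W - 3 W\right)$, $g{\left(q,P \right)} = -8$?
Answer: $39019$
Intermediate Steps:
$I{\left(k,W \right)} = 39 - 2 W$ ($I{\left(k,W \right)} = \left(47 - 8\right) + \left(W - 3 W\right) = 39 - 2 W$)
$I{\left(-177,30 \right)} - -39040 = \left(39 - 60\right) - -39040 = \left(39 - 60\right) + 39040 = -21 + 39040 = 39019$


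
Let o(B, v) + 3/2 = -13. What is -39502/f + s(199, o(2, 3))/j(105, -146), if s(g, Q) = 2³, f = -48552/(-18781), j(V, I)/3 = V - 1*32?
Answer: -1289467287/84388 ≈ -15280.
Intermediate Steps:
o(B, v) = -29/2 (o(B, v) = -3/2 - 13 = -29/2)
j(V, I) = -96 + 3*V (j(V, I) = 3*(V - 1*32) = 3*(V - 32) = 3*(-32 + V) = -96 + 3*V)
f = 6936/2683 (f = -48552*(-1/18781) = 6936/2683 ≈ 2.5852)
s(g, Q) = 8
-39502/f + s(199, o(2, 3))/j(105, -146) = -39502/6936/2683 + 8/(-96 + 3*105) = -39502*2683/6936 + 8/(-96 + 315) = -52991933/3468 + 8/219 = -1289467287/84388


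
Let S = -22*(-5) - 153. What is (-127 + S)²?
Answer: 28900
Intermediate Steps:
S = -43 (S = 110 - 153 = -43)
(-127 + S)² = (-127 - 43)² = (-170)² = 28900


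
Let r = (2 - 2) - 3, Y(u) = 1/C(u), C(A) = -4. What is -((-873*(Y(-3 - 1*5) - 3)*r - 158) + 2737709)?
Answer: -10916157/4 ≈ -2.7290e+6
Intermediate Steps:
Y(u) = -¼ (Y(u) = 1/(-4) = -¼)
r = -3 (r = 0 - 3 = -3)
-((-873*(Y(-3 - 1*5) - 3)*r - 158) + 2737709) = -((-873*(-¼ - 3)*(-3) - 158) + 2737709) = -((-(-11349)*(-3)/4 - 158) + 2737709) = -((-873*39/4 - 158) + 2737709) = -((-34047/4 - 158) + 2737709) = -(-34679/4 + 2737709) = -1*10916157/4 = -10916157/4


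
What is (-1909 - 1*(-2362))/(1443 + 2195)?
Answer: 453/3638 ≈ 0.12452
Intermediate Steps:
(-1909 - 1*(-2362))/(1443 + 2195) = (-1909 + 2362)/3638 = 453*(1/3638) = 453/3638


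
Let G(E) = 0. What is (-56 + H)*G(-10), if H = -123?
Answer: 0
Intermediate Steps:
(-56 + H)*G(-10) = (-56 - 123)*0 = -179*0 = 0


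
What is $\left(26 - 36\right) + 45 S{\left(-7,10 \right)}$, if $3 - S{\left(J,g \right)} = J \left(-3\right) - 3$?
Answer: $-685$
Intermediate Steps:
$S{\left(J,g \right)} = 6 + 3 J$ ($S{\left(J,g \right)} = 3 - \left(J \left(-3\right) - 3\right) = 3 - \left(- 3 J - 3\right) = 3 - \left(-3 - 3 J\right) = 3 + \left(3 + 3 J\right) = 6 + 3 J$)
$\left(26 - 36\right) + 45 S{\left(-7,10 \right)} = \left(26 - 36\right) + 45 \left(6 + 3 \left(-7\right)\right) = -10 + 45 \left(6 - 21\right) = -10 + 45 \left(-15\right) = -10 - 675 = -685$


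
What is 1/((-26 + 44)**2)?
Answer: 1/324 ≈ 0.0030864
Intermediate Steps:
1/((-26 + 44)**2) = 1/(18**2) = 1/324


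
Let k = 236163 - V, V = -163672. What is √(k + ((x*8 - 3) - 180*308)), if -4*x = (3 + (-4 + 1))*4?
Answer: 2*√86098 ≈ 586.85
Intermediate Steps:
x = 0 (x = -(3 + (-4 + 1))*4/4 = -(3 - 3)*4/4 = -0*4 = -¼*0 = 0)
k = 399835 (k = 236163 - 1*(-163672) = 236163 + 163672 = 399835)
√(k + ((x*8 - 3) - 180*308)) = √(399835 + ((0*8 - 3) - 180*308)) = √(399835 + ((0 - 3) - 55440)) = √(399835 + (-3 - 55440)) = √(399835 - 55443) = √344392 = 2*√86098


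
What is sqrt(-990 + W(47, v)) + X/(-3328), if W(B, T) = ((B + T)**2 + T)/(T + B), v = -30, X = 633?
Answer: -633/3328 + I*sqrt(281707)/17 ≈ -0.1902 + 31.221*I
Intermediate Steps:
W(B, T) = (T + (B + T)**2)/(B + T)
sqrt(-990 + W(47, v)) + X/(-3328) = sqrt(-990 + (47 - 30 - 30/(47 - 30))) + 633/(-3328) = sqrt(-990 + (47 - 30 - 30/17)) + 633*(-1/3328) = sqrt(-990 + (47 - 30 - 30*1/17)) - 633/3328 = sqrt(-990 + (47 - 30 - 30/17)) - 633/3328 = sqrt(-990 + 259/17) - 633/3328 = sqrt(-16571/17) - 633/3328 = I*sqrt(281707)/17 - 633/3328 = -633/3328 + I*sqrt(281707)/17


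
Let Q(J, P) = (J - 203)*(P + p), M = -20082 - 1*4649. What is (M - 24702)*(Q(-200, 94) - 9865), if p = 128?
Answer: 4910229323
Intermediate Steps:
M = -24731 (M = -20082 - 4649 = -24731)
Q(J, P) = (-203 + J)*(128 + P) (Q(J, P) = (J - 203)*(P + 128) = (-203 + J)*(128 + P))
(M - 24702)*(Q(-200, 94) - 9865) = (-24731 - 24702)*((-25984 - 203*94 + 128*(-200) - 200*94) - 9865) = -49433*((-25984 - 19082 - 25600 - 18800) - 9865) = -49433*(-89466 - 9865) = -49433*(-99331) = 4910229323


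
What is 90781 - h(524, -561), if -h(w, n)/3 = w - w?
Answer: 90781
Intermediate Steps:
h(w, n) = 0 (h(w, n) = -3*(w - w) = -3*0 = 0)
90781 - h(524, -561) = 90781 - 1*0 = 90781 + 0 = 90781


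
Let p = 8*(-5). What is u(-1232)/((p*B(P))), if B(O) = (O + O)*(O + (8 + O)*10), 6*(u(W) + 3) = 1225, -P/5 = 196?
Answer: -1207/5033280000 ≈ -2.3980e-7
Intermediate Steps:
P = -980 (P = -5*196 = -980)
u(W) = 1207/6 (u(W) = -3 + (1/6)*1225 = -3 + 1225/6 = 1207/6)
p = -40
B(O) = 2*O*(80 + 11*O) (B(O) = (2*O)*(O + (80 + 10*O)) = (2*O)*(80 + 11*O) = 2*O*(80 + 11*O))
u(-1232)/((p*B(P))) = 1207/(6*((-80*(-980)*(80 + 11*(-980))))) = 1207/(6*((-80*(-980)*(80 - 10780)))) = 1207/(6*((-80*(-980)*(-10700)))) = 1207/(6*((-40*20972000))) = (1207/6)/(-838880000) = (1207/6)*(-1/838880000) = -1207/5033280000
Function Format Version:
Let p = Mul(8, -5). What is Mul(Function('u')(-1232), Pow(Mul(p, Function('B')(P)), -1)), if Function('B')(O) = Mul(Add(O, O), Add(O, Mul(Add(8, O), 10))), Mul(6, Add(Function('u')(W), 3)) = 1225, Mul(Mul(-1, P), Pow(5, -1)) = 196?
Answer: Rational(-1207, 5033280000) ≈ -2.3980e-7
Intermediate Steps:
P = -980 (P = Mul(-5, 196) = -980)
Function('u')(W) = Rational(1207, 6) (Function('u')(W) = Add(-3, Mul(Rational(1, 6), 1225)) = Add(-3, Rational(1225, 6)) = Rational(1207, 6))
p = -40
Function('B')(O) = Mul(2, O, Add(80, Mul(11, O))) (Function('B')(O) = Mul(Mul(2, O), Add(O, Add(80, Mul(10, O)))) = Mul(Mul(2, O), Add(80, Mul(11, O))) = Mul(2, O, Add(80, Mul(11, O))))
Mul(Function('u')(-1232), Pow(Mul(p, Function('B')(P)), -1)) = Mul(Rational(1207, 6), Pow(Mul(-40, Mul(2, -980, Add(80, Mul(11, -980)))), -1)) = Mul(Rational(1207, 6), Pow(Mul(-40, Mul(2, -980, Add(80, -10780))), -1)) = Mul(Rational(1207, 6), Pow(Mul(-40, Mul(2, -980, -10700)), -1)) = Mul(Rational(1207, 6), Pow(Mul(-40, 20972000), -1)) = Mul(Rational(1207, 6), Pow(-838880000, -1)) = Mul(Rational(1207, 6), Rational(-1, 838880000)) = Rational(-1207, 5033280000)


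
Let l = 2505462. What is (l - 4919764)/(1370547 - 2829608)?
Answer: 2414302/1459061 ≈ 1.6547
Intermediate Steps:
(l - 4919764)/(1370547 - 2829608) = (2505462 - 4919764)/(1370547 - 2829608) = -2414302/(-1459061) = -2414302*(-1/1459061) = 2414302/1459061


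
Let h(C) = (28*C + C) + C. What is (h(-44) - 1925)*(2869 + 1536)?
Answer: -14294225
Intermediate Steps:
h(C) = 30*C (h(C) = 29*C + C = 30*C)
(h(-44) - 1925)*(2869 + 1536) = (30*(-44) - 1925)*(2869 + 1536) = (-1320 - 1925)*4405 = -3245*4405 = -14294225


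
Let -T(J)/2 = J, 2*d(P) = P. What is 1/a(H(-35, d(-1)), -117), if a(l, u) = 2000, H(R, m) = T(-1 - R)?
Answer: 1/2000 ≈ 0.00050000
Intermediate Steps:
d(P) = P/2
T(J) = -2*J
H(R, m) = 2 + 2*R (H(R, m) = -2*(-1 - R) = 2 + 2*R)
1/a(H(-35, d(-1)), -117) = 1/2000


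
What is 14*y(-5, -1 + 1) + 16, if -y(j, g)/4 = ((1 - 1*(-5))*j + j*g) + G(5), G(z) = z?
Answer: 1416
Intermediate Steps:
y(j, g) = -20 - 24*j - 4*g*j (y(j, g) = -4*(((1 - 1*(-5))*j + j*g) + 5) = -4*(((1 + 5)*j + g*j) + 5) = -4*((6*j + g*j) + 5) = -4*(5 + 6*j + g*j) = -20 - 24*j - 4*g*j)
14*y(-5, -1 + 1) + 16 = 14*(-20 - 24*(-5) - 4*(-1 + 1)*(-5)) + 16 = 14*(-20 + 120 - 4*0*(-5)) + 16 = 14*(-20 + 120 + 0) + 16 = 14*100 + 16 = 1400 + 16 = 1416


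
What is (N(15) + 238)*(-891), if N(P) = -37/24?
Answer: -1685475/8 ≈ -2.1068e+5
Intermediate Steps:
N(P) = -37/24 (N(P) = -37*1/24 = -37/24)
(N(15) + 238)*(-891) = (-37/24 + 238)*(-891) = (5675/24)*(-891) = -1685475/8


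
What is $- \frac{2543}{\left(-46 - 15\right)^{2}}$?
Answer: $- \frac{2543}{3721} \approx -0.68342$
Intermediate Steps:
$- \frac{2543}{\left(-46 - 15\right)^{2}} = - \frac{2543}{\left(-61\right)^{2}} = - \frac{2543}{3721}$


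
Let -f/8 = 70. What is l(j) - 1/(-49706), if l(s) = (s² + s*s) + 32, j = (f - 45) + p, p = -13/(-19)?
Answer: 13106686845561/17943866 ≈ 7.3043e+5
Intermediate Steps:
f = -560 (f = -8*70 = -560)
p = 13/19 (p = -13*(-1/19) = 13/19 ≈ 0.68421)
j = -11482/19 (j = (-560 - 45) + 13/19 = -605 + 13/19 = -11482/19 ≈ -604.32)
l(s) = 32 + 2*s² (l(s) = (s² + s²) + 32 = 2*s² + 32 = 32 + 2*s²)
l(j) - 1/(-49706) = (32 + 2*(-11482/19)²) - 1/(-49706) = (32 + 2*(131836324/361)) - 1*(-1/49706) = (32 + 263672648/361) + 1/49706 = 263684200/361 + 1/49706 = 13106686845561/17943866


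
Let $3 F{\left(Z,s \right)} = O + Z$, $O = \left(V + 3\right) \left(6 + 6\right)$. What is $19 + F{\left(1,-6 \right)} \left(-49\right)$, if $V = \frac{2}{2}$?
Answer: $- \frac{2344}{3} \approx -781.33$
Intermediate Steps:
$V = 1$ ($V = 2 \cdot \frac{1}{2} = 1$)
$O = 48$ ($O = \left(1 + 3\right) \left(6 + 6\right) = 4 \cdot 12 = 48$)
$F{\left(Z,s \right)} = 16 + \frac{Z}{3}$ ($F{\left(Z,s \right)} = \frac{48 + Z}{3} = 16 + \frac{Z}{3}$)
$19 + F{\left(1,-6 \right)} \left(-49\right) = 19 + \left(16 + \frac{1}{3} \cdot 1\right) \left(-49\right) = 19 + \left(16 + \frac{1}{3}\right) \left(-49\right) = 19 + \frac{49}{3} \left(-49\right) = 19 - \frac{2401}{3} = - \frac{2344}{3}$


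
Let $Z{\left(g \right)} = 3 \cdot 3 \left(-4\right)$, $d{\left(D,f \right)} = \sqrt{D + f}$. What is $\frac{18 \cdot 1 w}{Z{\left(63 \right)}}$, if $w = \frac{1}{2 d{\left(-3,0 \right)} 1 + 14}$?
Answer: $\frac{i}{4 \left(\sqrt{3} - 7 i\right)} \approx -0.033654 + 0.0083272 i$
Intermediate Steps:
$Z{\left(g \right)} = -36$ ($Z{\left(g \right)} = 9 \left(-4\right) = -36$)
$w = \frac{1}{14 + 2 i \sqrt{3}}$ ($w = \frac{1}{2 \sqrt{-3 + 0} \cdot 1 + 14} = \frac{1}{2 \sqrt{-3} \cdot 1 + 14} = \frac{1}{2 i \sqrt{3} \cdot 1 + 14} = \frac{1}{2 i \sqrt{3} + 14} = \frac{1}{14 + 2 i \sqrt{3}} \approx 0.067308 - 0.016654 i$)
$\frac{18 \cdot 1 w}{Z{\left(63 \right)}} = \frac{18 \cdot 1 \left(\frac{7}{104} - \frac{i \sqrt{3}}{104}\right)}{-36} = 18 \left(\frac{7}{104} - \frac{i \sqrt{3}}{104}\right) \left(- \frac{1}{36}\right) = \left(\frac{63}{52} - \frac{9 i \sqrt{3}}{52}\right) \left(- \frac{1}{36}\right) = - \frac{7}{208} + \frac{i \sqrt{3}}{208}$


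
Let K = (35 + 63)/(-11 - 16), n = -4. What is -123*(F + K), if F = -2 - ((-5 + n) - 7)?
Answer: -11480/9 ≈ -1275.6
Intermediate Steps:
K = -98/27 (K = 98/(-27) = 98*(-1/27) = -98/27 ≈ -3.6296)
F = 14 (F = -2 - ((-5 - 4) - 7) = -2 - (-9 - 7) = -2 - 1*(-16) = -2 + 16 = 14)
-123*(F + K) = -123*(14 - 98/27) = -123*280/27 = -11480/9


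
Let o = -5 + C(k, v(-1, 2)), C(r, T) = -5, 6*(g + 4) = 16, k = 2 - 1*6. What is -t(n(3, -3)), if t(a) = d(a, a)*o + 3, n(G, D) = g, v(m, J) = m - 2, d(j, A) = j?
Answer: -49/3 ≈ -16.333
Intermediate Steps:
k = -4 (k = 2 - 6 = -4)
v(m, J) = -2 + m
g = -4/3 (g = -4 + (⅙)*16 = -4 + 8/3 = -4/3 ≈ -1.3333)
n(G, D) = -4/3
o = -10 (o = -5 - 5 = -10)
t(a) = 3 - 10*a (t(a) = a*(-10) + 3 = -10*a + 3 = 3 - 10*a)
-t(n(3, -3)) = -(3 - 10*(-4/3)) = -(3 + 40/3) = -1*49/3 = -49/3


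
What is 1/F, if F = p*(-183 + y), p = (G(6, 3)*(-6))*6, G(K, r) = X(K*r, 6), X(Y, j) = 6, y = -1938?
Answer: 1/458136 ≈ 2.1828e-6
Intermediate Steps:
G(K, r) = 6
p = -216 (p = (6*(-6))*6 = -36*6 = -216)
F = 458136 (F = -216*(-183 - 1938) = -216*(-2121) = 458136)
1/F = 1/458136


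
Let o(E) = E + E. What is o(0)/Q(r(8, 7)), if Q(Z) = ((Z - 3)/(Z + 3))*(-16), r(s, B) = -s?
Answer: 0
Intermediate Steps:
o(E) = 2*E
Q(Z) = -16*(-3 + Z)/(3 + Z) (Q(Z) = ((-3 + Z)/(3 + Z))*(-16) = -16*(-3 + Z)/(3 + Z))
o(0)/Q(r(8, 7)) = (2*0)/((16*(3 - (-1)*8)/(3 - 1*8))) = 0/((16*(3 - 1*(-8))/(3 - 8))) = 0/((16*(3 + 8)/(-5))) = 0/((16*(-⅕)*11)) = 0/(-176/5) = 0*(-5/176) = 0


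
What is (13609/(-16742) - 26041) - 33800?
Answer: -1001871631/16742 ≈ -59842.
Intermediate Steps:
(13609/(-16742) - 26041) - 33800 = (13609*(-1/16742) - 26041) - 33800 = (-13609/16742 - 26041) - 33800 = -435992031/16742 - 33800 = -1001871631/16742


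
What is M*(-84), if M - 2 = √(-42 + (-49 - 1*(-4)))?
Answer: -168 - 84*I*√87 ≈ -168.0 - 783.5*I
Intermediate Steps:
M = 2 + I*√87 (M = 2 + √(-42 + (-49 - 1*(-4))) = 2 + √(-42 + (-49 + 4)) = 2 + √(-42 - 45) = 2 + √(-87) = 2 + I*√87 ≈ 2.0 + 9.3274*I)
M*(-84) = (2 + I*√87)*(-84) = -168 - 84*I*√87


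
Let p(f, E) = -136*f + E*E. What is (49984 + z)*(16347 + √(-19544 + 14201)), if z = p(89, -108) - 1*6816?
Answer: 698474616 + 42728*I*√5343 ≈ 6.9847e+8 + 3.1232e+6*I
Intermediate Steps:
p(f, E) = E² - 136*f (p(f, E) = -136*f + E² = E² - 136*f)
z = -7256 (z = ((-108)² - 136*89) - 1*6816 = (11664 - 12104) - 6816 = -440 - 6816 = -7256)
(49984 + z)*(16347 + √(-19544 + 14201)) = (49984 - 7256)*(16347 + √(-19544 + 14201)) = 42728*(16347 + √(-5343)) = 42728*(16347 + I*√5343) = 698474616 + 42728*I*√5343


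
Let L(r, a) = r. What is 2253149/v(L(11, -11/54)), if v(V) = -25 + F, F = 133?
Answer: 2253149/108 ≈ 20863.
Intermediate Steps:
v(V) = 108 (v(V) = -25 + 133 = 108)
2253149/v(L(11, -11/54)) = 2253149/108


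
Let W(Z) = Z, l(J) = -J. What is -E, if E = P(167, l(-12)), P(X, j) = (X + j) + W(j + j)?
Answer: -203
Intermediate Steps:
P(X, j) = X + 3*j (P(X, j) = (X + j) + (j + j) = (X + j) + 2*j = X + 3*j)
E = 203 (E = 167 + 3*(-1*(-12)) = 167 + 3*12 = 167 + 36 = 203)
-E = -1*203 = -203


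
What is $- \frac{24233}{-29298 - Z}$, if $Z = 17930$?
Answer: $\frac{24233}{47228} \approx 0.51311$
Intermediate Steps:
$- \frac{24233}{-29298 - Z} = - \frac{24233}{-29298 - 17930} = - \frac{24233}{-47228} = \left(-24233\right) \left(- \frac{1}{47228}\right) = \frac{24233}{47228}$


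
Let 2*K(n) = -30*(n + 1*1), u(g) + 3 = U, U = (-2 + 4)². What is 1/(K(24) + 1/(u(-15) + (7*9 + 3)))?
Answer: -67/25124 ≈ -0.0026668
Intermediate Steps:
U = 4 (U = 2² = 4)
u(g) = 1 (u(g) = -3 + 4 = 1)
K(n) = -15 - 15*n (K(n) = (-30*(n + 1*1))/2 = (-30*(n + 1))/2 = (-30*(1 + n))/2 = (-30 - 30*n)/2 = -15 - 15*n)
1/(K(24) + 1/(u(-15) + (7*9 + 3))) = 1/((-15 - 15*24) + 1/(1 + (7*9 + 3))) = 1/((-15 - 360) + 1/(1 + (63 + 3))) = 1/(-375 + 1/(1 + 66)) = 1/(-375 + 1/67) = 1/(-25124/67) = -67/25124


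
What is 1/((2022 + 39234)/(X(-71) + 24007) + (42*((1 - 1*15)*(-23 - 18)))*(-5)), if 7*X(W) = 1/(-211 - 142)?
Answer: -7415162/893810884533 ≈ -8.2961e-6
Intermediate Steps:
X(W) = -1/2471 (X(W) = 1/(7*(-211 - 142)) = (⅐)/(-353) = (⅐)*(-1/353) = -1/2471)
1/((2022 + 39234)/(X(-71) + 24007) + (42*((1 - 1*15)*(-23 - 18)))*(-5)) = 1/((2022 + 39234)/(-1/2471 + 24007) + (42*((1 - 1*15)*(-23 - 18)))*(-5)) = 1/(41256/(59321296/2471) + (42*((1 - 15)*(-41)))*(-5)) = 1/(41256*(2471/59321296) + (42*(-14*(-41)))*(-5)) = 1/(12742947/7415162 + (42*574)*(-5)) = 1/(12742947/7415162 + 24108*(-5)) = 1/(12742947/7415162 - 120540) = 1/(-893810884533/7415162) = -7415162/893810884533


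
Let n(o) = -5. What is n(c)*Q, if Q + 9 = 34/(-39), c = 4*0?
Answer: 1925/39 ≈ 49.359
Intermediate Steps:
c = 0
Q = -385/39 (Q = -9 + 34/(-39) = -9 + 34*(-1/39) = -9 - 34/39 = -385/39 ≈ -9.8718)
n(c)*Q = -5*(-385/39) = 1925/39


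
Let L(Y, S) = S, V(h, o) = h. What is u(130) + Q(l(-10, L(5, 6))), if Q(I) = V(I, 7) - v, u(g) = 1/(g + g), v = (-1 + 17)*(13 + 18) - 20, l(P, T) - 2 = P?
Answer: -125839/260 ≈ -484.00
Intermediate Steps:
l(P, T) = 2 + P
v = 476 (v = 16*31 - 20 = 496 - 20 = 476)
u(g) = 1/(2*g)
Q(I) = -476 + I (Q(I) = I - 1*476 = I - 476 = -476 + I)
u(130) + Q(l(-10, L(5, 6))) = (1/2)/130 + (-476 + (2 - 10)) = (1/2)*(1/130) + (-476 - 8) = 1/260 - 484 = -125839/260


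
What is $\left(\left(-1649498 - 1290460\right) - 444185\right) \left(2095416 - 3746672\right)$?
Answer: $5588086433608$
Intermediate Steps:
$\left(\left(-1649498 - 1290460\right) - 444185\right) \left(2095416 - 3746672\right) = \left(-2939958 - 444185\right) \left(-1651256\right) = \left(-3384143\right) \left(-1651256\right) = 5588086433608$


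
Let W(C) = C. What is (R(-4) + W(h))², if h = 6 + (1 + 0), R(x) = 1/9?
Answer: 4096/81 ≈ 50.568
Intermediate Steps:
R(x) = ⅑
h = 7 (h = 6 + 1 = 7)
(R(-4) + W(h))² = (⅑ + 7)² = (64/9)² = 4096/81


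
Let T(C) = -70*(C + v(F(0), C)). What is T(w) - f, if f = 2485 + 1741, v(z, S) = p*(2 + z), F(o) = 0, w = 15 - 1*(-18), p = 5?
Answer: -7236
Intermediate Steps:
w = 33 (w = 15 + 18 = 33)
v(z, S) = 10 + 5*z (v(z, S) = 5*(2 + z) = 10 + 5*z)
T(C) = -700 - 70*C (T(C) = -70*(C + (10 + 5*0)) = -70*(C + (10 + 0)) = -70*(C + 10) = -70*(10 + C) = -700 - 70*C)
f = 4226
T(w) - f = (-700 - 70*33) - 1*4226 = (-700 - 2310) - 4226 = -3010 - 4226 = -7236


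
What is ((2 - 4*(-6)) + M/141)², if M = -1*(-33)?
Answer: 1520289/2209 ≈ 688.22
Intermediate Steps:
M = 33
((2 - 4*(-6)) + M/141)² = ((2 - 4*(-6)) + 33/141)² = ((2 + 24) + 33*(1/141))² = (26 + 11/47)² = (1233/47)² = 1520289/2209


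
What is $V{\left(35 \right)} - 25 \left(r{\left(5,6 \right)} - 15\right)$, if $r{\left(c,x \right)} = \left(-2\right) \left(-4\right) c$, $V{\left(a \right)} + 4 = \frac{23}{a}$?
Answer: $- \frac{21992}{35} \approx -628.34$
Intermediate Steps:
$V{\left(a \right)} = -4 + \frac{23}{a}$
$r{\left(c,x \right)} = 8 c$
$V{\left(35 \right)} - 25 \left(r{\left(5,6 \right)} - 15\right) = \left(-4 + \frac{23}{35}\right) - 25 \left(8 \cdot 5 - 15\right) = \left(-4 + 23 \cdot \frac{1}{35}\right) - 25 \left(40 - 15\right) = \left(-4 + \frac{23}{35}\right) - 625 = - \frac{117}{35} - 625 = - \frac{21992}{35}$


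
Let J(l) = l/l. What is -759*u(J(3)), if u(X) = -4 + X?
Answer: 2277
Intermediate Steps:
J(l) = 1
-759*u(J(3)) = -759*(-4 + 1) = -759*(-3) = 2277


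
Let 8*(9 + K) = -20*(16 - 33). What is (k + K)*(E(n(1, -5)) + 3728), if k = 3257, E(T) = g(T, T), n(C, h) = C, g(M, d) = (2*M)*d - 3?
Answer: 24527387/2 ≈ 1.2264e+7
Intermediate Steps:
g(M, d) = -3 + 2*M*d (g(M, d) = 2*M*d - 3 = -3 + 2*M*d)
E(T) = -3 + 2*T**2 (E(T) = -3 + 2*T*T = -3 + 2*T**2)
K = 67/2 (K = -9 + (-20*(16 - 33))/8 = -9 + (-20*(-17))/8 = -9 + (1/8)*340 = -9 + 85/2 = 67/2 ≈ 33.500)
(k + K)*(E(n(1, -5)) + 3728) = (3257 + 67/2)*((-3 + 2*1**2) + 3728) = 6581*((-3 + 2*1) + 3728)/2 = 6581*((-3 + 2) + 3728)/2 = 6581*(-1 + 3728)/2 = (6581/2)*3727 = 24527387/2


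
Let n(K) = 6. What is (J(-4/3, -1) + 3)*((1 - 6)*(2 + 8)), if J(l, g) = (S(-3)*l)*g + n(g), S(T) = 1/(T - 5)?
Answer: -1325/3 ≈ -441.67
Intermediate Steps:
S(T) = 1/(-5 + T)
J(l, g) = 6 - g*l/8 (J(l, g) = (l/(-5 - 3))*g + 6 = (l/(-8))*g + 6 = (-l/8)*g + 6 = -g*l/8 + 6 = 6 - g*l/8)
(J(-4/3, -1) + 3)*((1 - 6)*(2 + 8)) = ((6 - 1/8*(-1)*(-4/3)) + 3)*((1 - 6)*(2 + 8)) = ((6 - 1/8*(-1)*(-4*1/3)) + 3)*(-5*10) = ((6 - 1/8*(-1)*(-4/3)) + 3)*(-50) = ((6 - 1/6) + 3)*(-50) = (35/6 + 3)*(-50) = (53/6)*(-50) = -1325/3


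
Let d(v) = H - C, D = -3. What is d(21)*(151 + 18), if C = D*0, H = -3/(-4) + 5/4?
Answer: 338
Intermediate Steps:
H = 2 (H = -3*(-1/4) + 5*(1/4) = 3/4 + 5/4 = 2)
C = 0 (C = -3*0 = 0)
d(v) = 2 (d(v) = 2 - 1*0 = 2 + 0 = 2)
d(21)*(151 + 18) = 2*(151 + 18) = 2*169 = 338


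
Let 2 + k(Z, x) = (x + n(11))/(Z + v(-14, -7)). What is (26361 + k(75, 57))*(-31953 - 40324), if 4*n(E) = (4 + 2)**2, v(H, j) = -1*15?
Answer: -19052289477/10 ≈ -1.9052e+9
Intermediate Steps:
v(H, j) = -15
n(E) = 9 (n(E) = (4 + 2)**2/4 = (1/4)*6**2 = (1/4)*36 = 9)
k(Z, x) = -2 + (9 + x)/(-15 + Z) (k(Z, x) = -2 + (x + 9)/(Z - 15) = -2 + (9 + x)/(-15 + Z))
(26361 + k(75, 57))*(-31953 - 40324) = (26361 + (39 + 57 - 2*75)/(-15 + 75))*(-31953 - 40324) = (26361 + (39 + 57 - 150)/60)*(-72277) = (26361 + (1/60)*(-54))*(-72277) = (26361 - 9/10)*(-72277) = (263601/10)*(-72277) = -19052289477/10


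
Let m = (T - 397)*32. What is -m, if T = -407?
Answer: 25728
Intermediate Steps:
m = -25728 (m = (-407 - 397)*32 = -804*32 = -25728)
-m = -1*(-25728) = 25728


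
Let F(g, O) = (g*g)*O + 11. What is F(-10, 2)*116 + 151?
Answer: 24627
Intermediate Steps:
F(g, O) = 11 + O*g**2 (F(g, O) = g**2*O + 11 = O*g**2 + 11 = 11 + O*g**2)
F(-10, 2)*116 + 151 = (11 + 2*(-10)**2)*116 + 151 = (11 + 2*100)*116 + 151 = (11 + 200)*116 + 151 = 211*116 + 151 = 24476 + 151 = 24627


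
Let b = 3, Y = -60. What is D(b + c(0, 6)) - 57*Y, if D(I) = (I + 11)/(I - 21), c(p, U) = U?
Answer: 10255/3 ≈ 3418.3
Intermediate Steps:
D(I) = (11 + I)/(-21 + I)
D(b + c(0, 6)) - 57*Y = (11 + (3 + 6))/(-21 + (3 + 6)) - 57*(-60) = (11 + 9)/(-21 + 9) + 3420 = 20/(-12) + 3420 = -1/12*20 + 3420 = -5/3 + 3420 = 10255/3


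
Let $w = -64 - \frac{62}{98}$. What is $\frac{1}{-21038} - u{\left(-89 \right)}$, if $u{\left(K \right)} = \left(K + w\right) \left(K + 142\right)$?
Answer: $\frac{8393825343}{1030862} \approx 8142.5$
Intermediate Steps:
$w = - \frac{3167}{49}$ ($w = -64 - \frac{31}{49} = - \frac{3167}{49} \approx -64.633$)
$u{\left(K \right)} = \left(142 + K\right) \left(- \frac{3167}{49} + K\right)$ ($u{\left(K \right)} = \left(K - \frac{3167}{49}\right) \left(K + 142\right) = \left(- \frac{3167}{49} + K\right) \left(142 + K\right) = \left(142 + K\right) \left(- \frac{3167}{49} + K\right)$)
$\frac{1}{-21038} - u{\left(-89 \right)} = \frac{1}{-21038} - \left(- \frac{449714}{49} + \left(-89\right)^{2} + \frac{3791}{49} \left(-89\right)\right) = - \frac{1}{21038} - \left(- \frac{449714}{49} + 7921 - \frac{337399}{49}\right) = - \frac{1}{21038} - - \frac{398984}{49} = - \frac{1}{21038} + \frac{398984}{49} = \frac{8393825343}{1030862}$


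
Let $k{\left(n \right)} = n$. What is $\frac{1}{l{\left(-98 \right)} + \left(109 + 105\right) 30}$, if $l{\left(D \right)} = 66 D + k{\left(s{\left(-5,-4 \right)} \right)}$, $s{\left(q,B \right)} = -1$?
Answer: $- \frac{1}{49} \approx -0.020408$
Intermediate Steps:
$l{\left(D \right)} = -1 + 66 D$ ($l{\left(D \right)} = 66 D - 1 = -1 + 66 D$)
$\frac{1}{l{\left(-98 \right)} + \left(109 + 105\right) 30} = \frac{1}{\left(-1 + 66 \left(-98\right)\right) + \left(109 + 105\right) 30} = \frac{1}{\left(-1 - 6468\right) + 214 \cdot 30} = \frac{1}{-6469 + 6420} = \frac{1}{-49} = - \frac{1}{49}$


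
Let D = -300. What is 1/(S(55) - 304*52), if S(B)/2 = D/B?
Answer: -11/174008 ≈ -6.3215e-5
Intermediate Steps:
S(B) = -600/B (S(B) = 2*(-300/B) = -600/B)
1/(S(55) - 304*52) = 1/(-600/55 - 304*52) = 1/(-600*1/55 - 15808) = 1/(-120/11 - 15808) = 1/(-174008/11) = -11/174008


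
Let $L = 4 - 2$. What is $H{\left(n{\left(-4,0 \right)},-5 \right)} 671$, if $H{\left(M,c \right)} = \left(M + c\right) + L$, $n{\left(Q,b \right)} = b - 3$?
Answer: $-4026$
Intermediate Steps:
$L = 2$
$n{\left(Q,b \right)} = -3 + b$
$H{\left(M,c \right)} = 2 + M + c$ ($H{\left(M,c \right)} = \left(M + c\right) + 2 = 2 + M + c$)
$H{\left(n{\left(-4,0 \right)},-5 \right)} 671 = \left(2 + \left(-3 + 0\right) - 5\right) 671 = \left(2 - 3 - 5\right) 671 = \left(-6\right) 671 = -4026$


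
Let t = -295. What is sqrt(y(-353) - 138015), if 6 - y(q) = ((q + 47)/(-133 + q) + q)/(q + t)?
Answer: I*sqrt(3621922467)/162 ≈ 371.5*I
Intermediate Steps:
y(q) = 6 - (q + (47 + q)/(-133 + q))/(-295 + q) (y(q) = 6 - ((q + 47)/(-133 + q) + q)/(q - 295) = 6 - ((47 + q)/(-133 + q) + q)/(-295 + q) = 6 - (q + (47 + q)/(-133 + q))/(-295 + q))
sqrt(y(-353) - 138015) = sqrt((235363 - 2436*(-353) + 5*(-353)**2)/(39235 + (-353)**2 - 428*(-353)) - 138015) = sqrt((235363 + 859908 + 5*124609)/(39235 + 124609 + 151084) - 138015) = sqrt((235363 + 859908 + 623045)/314928 - 138015) = sqrt((1/314928)*1718316 - 138015) = sqrt(47731/8748 - 138015) = sqrt(-1207307489/8748) = I*sqrt(3621922467)/162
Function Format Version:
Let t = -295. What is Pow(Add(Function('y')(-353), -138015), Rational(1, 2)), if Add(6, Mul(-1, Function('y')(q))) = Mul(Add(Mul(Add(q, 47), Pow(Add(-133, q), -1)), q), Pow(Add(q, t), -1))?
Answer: Mul(Rational(1, 162), I, Pow(3621922467, Rational(1, 2))) ≈ Mul(371.50, I)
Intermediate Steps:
Function('y')(q) = Add(6, Mul(-1, Pow(Add(-295, q), -1), Add(q, Mul(Pow(Add(-133, q), -1), Add(47, q))))) (Function('y')(q) = Add(6, Mul(-1, Mul(Add(Mul(Add(q, 47), Pow(Add(-133, q), -1)), q), Pow(Add(q, -295), -1)))) = Add(6, Mul(-1, Mul(Add(Mul(Add(47, q), Pow(Add(-133, q), -1)), q), Pow(Add(-295, q), -1)))) = Add(6, Mul(-1, Mul(Add(Mul(Pow(Add(-133, q), -1), Add(47, q)), q), Pow(Add(-295, q), -1)))) = Add(6, Mul(-1, Mul(Add(q, Mul(Pow(Add(-133, q), -1), Add(47, q))), Pow(Add(-295, q), -1)))) = Add(6, Mul(-1, Mul(Pow(Add(-295, q), -1), Add(q, Mul(Pow(Add(-133, q), -1), Add(47, q)))))) = Add(6, Mul(-1, Pow(Add(-295, q), -1), Add(q, Mul(Pow(Add(-133, q), -1), Add(47, q))))))
Pow(Add(Function('y')(-353), -138015), Rational(1, 2)) = Pow(Add(Mul(Pow(Add(39235, Pow(-353, 2), Mul(-428, -353)), -1), Add(235363, Mul(-2436, -353), Mul(5, Pow(-353, 2)))), -138015), Rational(1, 2)) = Pow(Add(Mul(Pow(Add(39235, 124609, 151084), -1), Add(235363, 859908, Mul(5, 124609))), -138015), Rational(1, 2)) = Pow(Add(Mul(Pow(314928, -1), Add(235363, 859908, 623045)), -138015), Rational(1, 2)) = Pow(Add(Mul(Rational(1, 314928), 1718316), -138015), Rational(1, 2)) = Pow(Add(Rational(47731, 8748), -138015), Rational(1, 2)) = Pow(Rational(-1207307489, 8748), Rational(1, 2)) = Mul(Rational(1, 162), I, Pow(3621922467, Rational(1, 2)))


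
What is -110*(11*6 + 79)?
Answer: -15950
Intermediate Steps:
-110*(11*6 + 79) = -110*(66 + 79) = -110*145 = -15950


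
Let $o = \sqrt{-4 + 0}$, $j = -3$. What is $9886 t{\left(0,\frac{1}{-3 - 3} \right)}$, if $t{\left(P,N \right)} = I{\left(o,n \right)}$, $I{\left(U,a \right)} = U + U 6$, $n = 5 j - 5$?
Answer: $138404 i \approx 1.384 \cdot 10^{5} i$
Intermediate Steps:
$n = -20$ ($n = 5 \left(-3\right) - 5 = -15 - 5 = -20$)
$o = 2 i$ ($o = \sqrt{-4} = 2 i \approx 2.0 i$)
$I{\left(U,a \right)} = 7 U$ ($I{\left(U,a \right)} = U + 6 U = 7 U$)
$t{\left(P,N \right)} = 14 i$ ($t{\left(P,N \right)} = 7 \cdot 2 i = 14 i$)
$9886 t{\left(0,\frac{1}{-3 - 3} \right)} = 9886 \cdot 14 i = 138404 i$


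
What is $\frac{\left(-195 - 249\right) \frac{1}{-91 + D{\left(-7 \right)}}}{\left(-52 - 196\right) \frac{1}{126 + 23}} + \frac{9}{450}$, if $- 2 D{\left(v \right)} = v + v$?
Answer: $- \frac{136957}{43400} \approx -3.1557$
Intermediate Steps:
$D{\left(v \right)} = - v$ ($D{\left(v \right)} = - \frac{v + v}{2} = - \frac{2 v}{2} = - v$)
$\frac{\left(-195 - 249\right) \frac{1}{-91 + D{\left(-7 \right)}}}{\left(-52 - 196\right) \frac{1}{126 + 23}} + \frac{9}{450} = \frac{\left(-195 - 249\right) \frac{1}{-91 - -7}}{\left(-52 - 196\right) \frac{1}{126 + 23}} + \frac{9}{450} = \frac{\left(-444\right) \frac{1}{-91 + 7}}{\left(-248\right) \frac{1}{149}} + 9 \cdot \frac{1}{450} = \frac{\left(-444\right) \frac{1}{-84}}{\left(-248\right) \frac{1}{149}} + \frac{1}{50} = \frac{\left(-444\right) \left(- \frac{1}{84}\right)}{- \frac{248}{149}} + \frac{1}{50} = \frac{37}{7} \left(- \frac{149}{248}\right) + \frac{1}{50} = - \frac{5513}{1736} + \frac{1}{50} = - \frac{136957}{43400}$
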